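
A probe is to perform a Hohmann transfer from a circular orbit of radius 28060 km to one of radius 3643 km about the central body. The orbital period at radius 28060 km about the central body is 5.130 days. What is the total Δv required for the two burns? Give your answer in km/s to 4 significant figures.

From Kepler's third law T² = 4π²r³/μ at r = 28060 km, T = 5.130 days = 5.130 × 86400 s = 4.43232×10^5 s: μ = 4π²r³/T² = 4439.77 km³/s².
Transfer-ellipse semi-major axis a_t = (r₁ + r₂)/2 = (28060 + 3643)/2 = 15851.5 km.
At r₁ the circular-orbit speed is v₁ = √(μ/r₁) = 0.3978 km/s.
On the transfer ellipse at r₁, vis-viva gives v_a = √[μ(2/r₁ − 1/a_t)] = 0.1907 km/s.
First burn Δv₁ = |v_a − v₁| = 0.2071 km/s.
At r₂, v₂ = √(μ/r₂) = 1.1040 km/s.
Transfer-orbit speed at r₂: v_p = √[μ(2/r₂ − 1/a_t)] = 1.4688 km/s.
Second burn Δv₂ = |v₂ − v_p| = 0.3648 km/s.
Δv = Δv₁ + Δv₂ = 0.2071 + 0.3648 = 0.5719 km/s.

Δv = 0.5719 km/s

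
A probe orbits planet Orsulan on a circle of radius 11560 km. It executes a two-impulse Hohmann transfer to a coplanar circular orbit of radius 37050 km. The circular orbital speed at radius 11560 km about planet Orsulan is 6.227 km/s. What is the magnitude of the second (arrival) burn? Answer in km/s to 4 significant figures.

From the circular-orbit relation v² = μ/r at r = 11560 km: μ = v²r = (6.227)² × 11560 = 4.48245×10^5 km³/s².
Transfer-ellipse semi-major axis a_t = (r₁ + r₂)/2 = (11560 + 37050)/2 = 24305 km.
Circular speed at r = 37050 km: v_c = √(μ/r) = 3.478 km/s.
Vis-viva on the transfer ellipse at r = 37050 km gives v_t = √[μ(2/r − 1/a_t)] = 2.399 km/s.
Δv₂ = |v_t − v_c| = |2.399 − 3.478| = 1.079 km/s.

Δv₂ = 1.079 km/s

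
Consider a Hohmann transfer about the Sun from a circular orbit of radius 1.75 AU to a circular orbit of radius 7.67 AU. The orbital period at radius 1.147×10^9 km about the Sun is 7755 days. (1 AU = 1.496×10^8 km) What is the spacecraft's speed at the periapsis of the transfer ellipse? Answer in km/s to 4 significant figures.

v = 28.73 km/s

From Kepler's third law T² = 4π²r³/μ at r = 1.147×10^9 km, T = 7755 days = 7755 × 86400 s = 6.70032×10^8 s: μ = 4π²r³/T² = 1.32696×10^11 km³/s².
In km: r₁ = 1.75 × 1.496×10^8 = 2.618×10^8 km; r₂ = 7.67 × 1.496×10^8 = 1.147432×10^9 km.
Transfer-ellipse semi-major axis a_t = (r₁ + r₂)/2 = (2.618×10^8 + 1.147432×10^9)/2 = 7.04616×10^8 km.
At periapsis, r = 2.618×10^8 km.
Vis-viva: v = √[μ(2/r − 1/a_t)] = √[1.32696×10^11 × (2/2.618×10^8 − 1/7.04616×10^8)] = 28.73 km/s.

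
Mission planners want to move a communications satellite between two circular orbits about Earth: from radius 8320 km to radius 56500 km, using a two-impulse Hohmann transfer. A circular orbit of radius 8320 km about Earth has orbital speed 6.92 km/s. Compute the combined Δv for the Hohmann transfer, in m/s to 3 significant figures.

From the circular-orbit relation v² = μ/r at r = 8320 km: μ = v²r = (6.92)² × 8320 = 3.98415×10^5 km³/s².
The Hohmann ellipse has a_t = (r₁ + r₂)/2 = 32410 km.
Circular speed at r₁: v₁ = √(μ/r₁) = √(3.98415×10^5/8320) = 6.920 km/s.
Transfer-orbit speed at r₁ (vis-viva): v_p = √[μ(2/r₁ − 1/a_t)] = 9.137 km/s.
First burn Δv₁ = |v_p − v₁| = 2.217 km/s.
Circular speed at r₂: v₂ = √(μ/r₂) = 2.655 km/s.
Transfer-orbit speed at r₂: v_a = √[μ(2/r₂ − 1/a_t)] = 1.345 km/s.
Second burn Δv₂ = |v₂ − v_a| = 1.310 km/s.
Δv = Δv₁ + Δv₂ = 2.217 + 1.310 = 3.527 km/s.

Δv = 3530 m/s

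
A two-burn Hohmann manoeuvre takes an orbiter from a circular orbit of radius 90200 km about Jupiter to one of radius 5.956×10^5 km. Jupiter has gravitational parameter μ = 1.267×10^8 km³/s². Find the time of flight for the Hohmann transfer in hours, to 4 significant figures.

Semi-major axis of the transfer orbit: a_t = (90200 + 5.956×10^5)/2 = 3.429×10^5 km.
By Kepler's third law the transfer-orbit period is T = 2π√(a_t³/μ), so t = T/2 = 56040 s.
Converting: 56040 s ÷ 3600 s/hour = 15.57 hours.

t = 15.57 hours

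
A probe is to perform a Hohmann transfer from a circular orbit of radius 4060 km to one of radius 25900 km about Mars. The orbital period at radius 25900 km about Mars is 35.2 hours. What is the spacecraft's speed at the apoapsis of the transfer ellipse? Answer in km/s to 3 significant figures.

From Kepler's third law T² = 4π²r³/μ at r = 25900 km, T = 35.2 hours = 35.2 × 3600 s = 1.2672×10^5 s: μ = 4π²r³/T² = 42713.8 km³/s².
Semi-major axis of the transfer orbit: a_t = (4060 + 25900)/2 = 14980 km.
At apoapsis, r = 25900 km.
From the vis-viva equation, v = √[μ(2/r − 1/a_t)] = 0.6686 km/s.

v = 0.669 km/s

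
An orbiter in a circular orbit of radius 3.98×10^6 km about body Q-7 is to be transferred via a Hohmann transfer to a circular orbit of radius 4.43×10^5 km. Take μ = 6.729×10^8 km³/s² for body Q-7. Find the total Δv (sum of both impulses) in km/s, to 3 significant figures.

Δv = 20.5 km/s

Transfer-ellipse semi-major axis a_t = (r₁ + r₂)/2 = (3.980×10^6 + 4.430×10^5)/2 = 2.2115×10^6 km.
Circular speed at r₁: v₁ = √(μ/r₁) = √(6.729×10^8/3.980×10^6) = 13.003 km/s.
Transfer-orbit speed at r₁ (v² = μ(2/r − 1/a)): v_a = √[μ(2/r₁ − 1/a_t)] = 5.8196 km/s.
First burn Δv₁ = |v_a − v₁| = 7.183 km/s.
Circular speed at r₂: v₂ = √(μ/r₂) = 38.97 km/s.
Transfer-orbit speed at r₂: v_p = √[μ(2/r₂ − 1/a_t)] = 52.28 km/s.
Second burn Δv₂ = |v₂ − v_p| = 13.31 km/s.
Δv = Δv₁ + Δv₂ = 7.183 + 13.31 = 20.49 km/s.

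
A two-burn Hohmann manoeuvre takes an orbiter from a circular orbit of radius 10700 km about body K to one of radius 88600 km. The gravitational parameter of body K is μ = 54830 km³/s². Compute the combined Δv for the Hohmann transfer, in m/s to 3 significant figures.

Semi-major axis of the transfer orbit: a_t = (10700 + 88600)/2 = 49650 km.
Circular speed at r₁: v₁ = √(μ/r₁) = √(54830/10700) = 2.26369 km/s.
On the transfer ellipse at r₁, vis-viva gives v_p = √[μ(2/r₁ − 1/a_t)] = 3.02395 km/s.
First burn Δv₁ = |v_p − v₁| = 0.7603 km/s.
Circular speed at r₂: v₂ = √(μ/r₂) = 0.7867 km/s.
Transfer-orbit speed at r₂: v_a = √[μ(2/r₂ − 1/a_t)] = 0.3652 km/s.
Second burn Δv₂ = |v₂ − v_a| = 0.4215 km/s.
Total Δv = Δv₁ + Δv₂ = 1.182 km/s.

Δv = 1180 m/s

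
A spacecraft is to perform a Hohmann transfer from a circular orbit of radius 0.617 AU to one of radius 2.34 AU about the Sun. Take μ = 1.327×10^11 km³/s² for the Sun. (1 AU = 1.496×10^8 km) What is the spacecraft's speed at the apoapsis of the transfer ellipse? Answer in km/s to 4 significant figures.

In km: r₁ = 0.617 × 1.496×10^8 = 9.23032×10^7 km; r₂ = 2.34 × 1.496×10^8 = 3.50064×10^8 km.
Semi-major axis of the transfer orbit: a_t = (9.23032×10^7 + 3.50064×10^8)/2 = 2.211836×10^8 km.
At apoapsis, r = 3.50064×10^8 km.
Applying v² = μ(2/r − 1/a_t): v = 12.58 km/s.

v = 12.58 km/s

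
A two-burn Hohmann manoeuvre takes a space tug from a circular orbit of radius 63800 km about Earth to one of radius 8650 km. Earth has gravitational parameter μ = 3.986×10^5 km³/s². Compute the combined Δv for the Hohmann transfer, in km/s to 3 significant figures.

The Hohmann ellipse has a_t = (r₁ + r₂)/2 = 36225 km.
Circular speed at r₁: v₁ = √(μ/r₁) = √(3.986×10^5/63800) = 2.4995 km/s.
On the transfer ellipse at r₁, v² = μ(2/r − 1/a) gives v_a = √[μ(2/r₁ − 1/a_t)] = 1.2214 km/s.
First burn Δv₁ = |v_a − v₁| = 1.278 km/s.
At r₂, v₂ = √(μ/r₂) = 6.788 km/s.
Transfer-orbit speed at r₂: v_p = √[μ(2/r₂ − 1/a_t)] = 9.009 km/s.
Second burn Δv₂ = |v₂ − v_p| = 2.221 km/s.
Total Δv = Δv₁ + Δv₂ = 3.499 km/s.

Δv = 3.50 km/s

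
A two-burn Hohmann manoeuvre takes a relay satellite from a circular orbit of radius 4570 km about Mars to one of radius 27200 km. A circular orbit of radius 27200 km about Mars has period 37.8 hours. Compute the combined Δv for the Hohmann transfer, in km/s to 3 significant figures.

Δv = 1.53 km/s

From Kepler's third law T² = 4π²r³/μ at r = 27200 km, T = 37.8 hours = 37.8 × 3600 s = 1.3608×10^5 s: μ = 4π²r³/T² = 42902.0 km³/s².
Transfer-ellipse semi-major axis a_t = (r₁ + r₂)/2 = (4570 + 27200)/2 = 15885 km.
At r₁ the circular-orbit speed is v₁ = √(μ/r₁) = 3.0639 km/s.
Transfer-orbit speed at r₁ (vis-viva): v_p = √[μ(2/r₁ − 1/a_t)] = 4.0093 km/s.
First burn Δv₁ = |v_p − v₁| = 0.9454 km/s.
Circular speed at r₂: v₂ = √(μ/r₂) = 1.2559 km/s.
Transfer-orbit speed at r₂: v_a = √[μ(2/r₂ − 1/a_t)] = 0.67363 km/s.
Second burn Δv₂ = |v₂ − v_a| = 0.5823 km/s.
Δv = Δv₁ + Δv₂ = 0.9454 + 0.5823 = 1.528 km/s.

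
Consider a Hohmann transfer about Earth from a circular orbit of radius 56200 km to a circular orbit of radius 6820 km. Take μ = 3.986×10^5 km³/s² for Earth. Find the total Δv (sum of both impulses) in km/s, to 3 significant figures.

Semi-major axis of the transfer orbit: a_t = (56200 + 6820)/2 = 31510 km.
At r₁ the circular-orbit speed is v₁ = √(μ/r₁) = 2.663 km/s.
Transfer-orbit speed at r₁ (v² = μ(2/r − 1/a)): v_a = √[μ(2/r₁ − 1/a_t)] = 1.239 km/s.
First burn Δv₁ = |v_a − v₁| = 1.424 km/s.
Circular speed at r₂: v₂ = √(μ/r₂) = 7.645 km/s.
Transfer-orbit speed at r₂: v_p = √[μ(2/r₂ − 1/a_t)] = 10.21 km/s.
Second burn Δv₂ = |v₂ − v_p| = 2.565 km/s.
Δv = Δv₁ + Δv₂ = 1.424 + 2.565 = 3.989 km/s.

Δv = 3.99 km/s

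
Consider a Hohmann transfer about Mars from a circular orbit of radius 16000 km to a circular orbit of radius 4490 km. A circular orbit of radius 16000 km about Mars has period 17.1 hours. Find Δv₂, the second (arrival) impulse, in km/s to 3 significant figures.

From Kepler's third law T² = 4π²r³/μ at r = 16000 km, T = 17.1 hours = 17.1 × 3600 s = 61560 s: μ = 4π²r³/T² = 42670.0 km³/s².
The Hohmann ellipse has a_t = (r₁ + r₂)/2 = 10245 km.
Circular speed at r = 4490 km: v_c = √(μ/r) = 3.08275 km/s.
Vis-viva on the transfer ellipse at r = 4490 km gives v_t = √[μ(2/r − 1/a_t)] = 3.85249 km/s.
Δv₂ = |v_t − v_c| = |3.85249 − 3.08275| = 0.7697 km/s.

Δv₂ = 0.770 km/s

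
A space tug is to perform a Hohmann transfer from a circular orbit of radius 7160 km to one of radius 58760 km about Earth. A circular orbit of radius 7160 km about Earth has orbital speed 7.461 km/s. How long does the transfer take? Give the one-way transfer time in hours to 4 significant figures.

From the circular-orbit relation v² = μ/r at r = 7160 km: μ = v²r = (7.461)² × 7160 = 3.98572×10^5 km³/s².
The Hohmann ellipse has a_t = (r₁ + r₂)/2 = 32960 km.
Transfer time t = π√(a_t³/μ) = π√((32960)³ / 3.98572×10^5) = 29777 s.
Converting: 29777 s ÷ 3600 s/hour = 8.271 hours.

t = 8.271 hours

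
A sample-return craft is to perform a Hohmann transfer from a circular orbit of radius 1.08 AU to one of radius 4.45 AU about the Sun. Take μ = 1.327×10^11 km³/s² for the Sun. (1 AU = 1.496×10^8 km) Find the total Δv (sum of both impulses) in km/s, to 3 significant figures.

Δv = 13.0 km/s

In km: r₁ = 1.08 × 1.496×10^8 = 1.61568×10^8 km; r₂ = 4.45 × 1.496×10^8 = 6.6572×10^8 km.
Semi-major axis of the transfer orbit: a_t = (1.61568×10^8 + 6.6572×10^8)/2 = 4.13644×10^8 km.
At r₁ the circular-orbit speed is v₁ = √(μ/r₁) = 28.659 km/s.
Transfer-orbit speed at r₁ (vis-viva equation): v_p = √[μ(2/r₁ − 1/a_t)] = 36.357 km/s.
First burn Δv₁ = |v_p − v₁| = 7.698 km/s.
Circular speed at r₂: v₂ = √(μ/r₂) = 14.119 km/s.
Transfer-orbit speed at r₂: v_a = √[μ(2/r₂ − 1/a_t)] = 8.8238 km/s.
Second burn Δv₂ = |v₂ − v_a| = 5.295 km/s.
Δv = Δv₁ + Δv₂ = 7.698 + 5.295 = 12.99 km/s.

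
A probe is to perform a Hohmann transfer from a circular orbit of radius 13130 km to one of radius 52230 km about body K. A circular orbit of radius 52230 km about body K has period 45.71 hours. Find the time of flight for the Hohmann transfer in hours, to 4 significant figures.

From Kepler's third law T² = 4π²r³/μ at r = 52230 km, T = 45.71 hours = 45.71 × 3600 s = 1.64556×10^5 s: μ = 4π²r³/T² = 2.07727×10^5 km³/s².
Semi-major axis of the transfer orbit: a_t = (13130 + 52230)/2 = 32680 km.
Transfer time t = π√(a_t³/μ) = π√((32680)³ / 2.07727×10^5) = 40720 s.
Converting: 40720 s ÷ 3600 s/hour = 11.31 hours.

t = 11.31 hours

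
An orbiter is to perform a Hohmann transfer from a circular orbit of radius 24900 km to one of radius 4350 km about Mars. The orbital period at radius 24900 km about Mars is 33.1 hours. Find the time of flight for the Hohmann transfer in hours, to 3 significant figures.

t = 7.45 hours

From Kepler's third law T² = 4π²r³/μ at r = 24900 km, T = 33.1 hours = 33.1 × 3600 s = 1.1916×10^5 s: μ = 4π²r³/T² = 42923.7 km³/s².
Semi-major axis of the transfer orbit: a_t = (24900 + 4350)/2 = 14625 km.
Transfer time t = π√(a_t³/μ) = π√((14625)³ / 42923.7) = 26820 s.
Converting: 26820 s ÷ 3600 s/hour = 7.45 hours.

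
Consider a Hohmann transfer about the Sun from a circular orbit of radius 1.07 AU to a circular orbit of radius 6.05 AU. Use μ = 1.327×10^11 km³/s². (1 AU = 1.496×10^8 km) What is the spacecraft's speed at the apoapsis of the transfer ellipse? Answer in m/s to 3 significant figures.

v = 6640 m/s

In km: r₁ = 1.07 × 1.496×10^8 = 1.60072×10^8 km; r₂ = 6.05 × 1.496×10^8 = 9.0508×10^8 km.
Transfer-ellipse semi-major axis a_t = (r₁ + r₂)/2 = (1.60072×10^8 + 9.0508×10^8)/2 = 5.32576×10^8 km.
At apoapsis, r = 9.0508×10^8 km.
From the vis-viva equation, v = √[μ(2/r − 1/a_t)] = 6.638 km/s.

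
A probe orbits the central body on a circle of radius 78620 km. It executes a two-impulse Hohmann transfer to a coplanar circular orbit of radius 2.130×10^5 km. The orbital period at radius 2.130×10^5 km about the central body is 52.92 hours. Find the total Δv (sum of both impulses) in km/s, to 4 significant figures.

Δv = 4.279 km/s

From Kepler's third law T² = 4π²r³/μ at r = 2.130×10^5 km, T = 52.92 hours = 52.92 × 3600 s = 1.90512×10^5 s: μ = 4π²r³/T² = 1.05112×10^7 km³/s².
Semi-major axis of the transfer orbit: a_t = (78620 + 2.130×10^5)/2 = 1.4581×10^5 km.
Circular speed at r₁: v₁ = √(μ/r₁) = √(1.05112×10^7/78620) = 11.563 km/s.
Transfer-orbit speed at r₁ (vis-viva): v_p = √[μ(2/r₁ − 1/a_t)] = 13.975 km/s.
First burn Δv₁ = |v_p − v₁| = 2.412 km/s.
At r₂, v₂ = √(μ/r₂) = 7.025 km/s.
Transfer-orbit speed at r₂: v_a = √[μ(2/r₂ − 1/a_t)] = 5.158 km/s.
Second burn Δv₂ = |v₂ − v_a| = 1.867 km/s.
Δv = Δv₁ + Δv₂ = 2.412 + 1.867 = 4.279 km/s.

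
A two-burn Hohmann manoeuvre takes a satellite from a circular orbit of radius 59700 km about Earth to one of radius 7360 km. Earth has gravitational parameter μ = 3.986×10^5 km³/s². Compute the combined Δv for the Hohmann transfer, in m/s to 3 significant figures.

Semi-major axis of the transfer orbit: a_t = (59700 + 7360)/2 = 33530 km.
At r₁ the circular-orbit speed is v₁ = √(μ/r₁) = 2.584 km/s.
Transfer-orbit speed at r₁ (vis-viva): v_a = √[μ(2/r₁ − 1/a_t)] = 1.211 km/s.
First burn Δv₁ = |v_a − v₁| = 1.373 km/s.
Circular speed at r₂: v₂ = √(μ/r₂) = 7.359 km/s.
Transfer-orbit speed at r₂: v_p = √[μ(2/r₂ − 1/a_t)] = 9.820 km/s.
Second burn Δv₂ = |v₂ − v_p| = 2.461 km/s.
Δv = Δv₁ + Δv₂ = 1.373 + 2.461 = 3.834 km/s.

Δv = 3830 m/s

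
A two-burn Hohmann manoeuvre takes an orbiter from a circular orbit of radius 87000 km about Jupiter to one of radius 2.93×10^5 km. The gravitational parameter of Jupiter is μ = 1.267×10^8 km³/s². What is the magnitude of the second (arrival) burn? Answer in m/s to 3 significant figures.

The Hohmann ellipse has a_t = (r₁ + r₂)/2 = 1.900×10^5 km.
On the circular orbit at r = 2.930×10^5 km, v_c = √(μ/r) = 20.7948 km/s.
Transfer-orbit speed at the same r (vis-viva, a = a_t): v_t = √[μ(2/r − 1/a_t)] = 14.0714 km/s.
Δv₂ = |v_t − v_c| = |14.0714 − 20.7948| = 6.723 km/s.

Δv₂ = 6720 m/s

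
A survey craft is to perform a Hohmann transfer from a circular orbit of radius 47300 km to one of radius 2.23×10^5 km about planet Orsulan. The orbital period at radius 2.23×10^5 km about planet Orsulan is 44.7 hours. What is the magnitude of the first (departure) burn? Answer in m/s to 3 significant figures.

From Kepler's third law T² = 4π²r³/μ at r = 2.23×10^5 km, T = 44.7 hours = 44.7 × 3600 s = 1.6092×10^5 s: μ = 4π²r³/T² = 1.69065×10^7 km³/s².
The Hohmann ellipse has a_t = (r₁ + r₂)/2 = 1.3515×10^5 km.
On the circular orbit at r = 47300 km, v_c = √(μ/r) = 18.906 km/s.
Transfer-orbit speed at the same r (vis-viva, a = a_t): v_t = √[μ(2/r − 1/a_t)] = 24.285 km/s.
Δv₁ = |v_t − v_c| = |24.285 − 18.906| = 5.379 km/s.

Δv₁ = 5380 m/s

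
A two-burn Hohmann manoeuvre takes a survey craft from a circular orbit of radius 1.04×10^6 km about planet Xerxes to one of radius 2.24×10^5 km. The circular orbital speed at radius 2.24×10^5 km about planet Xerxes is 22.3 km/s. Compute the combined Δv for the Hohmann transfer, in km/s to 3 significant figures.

Δv = 10.5 km/s

From the circular-orbit relation v² = μ/r at r = 2.24×10^5 km: μ = v²r = (22.3)² × 2.24×10^5 = 1.11393×10^8 km³/s².
Transfer-ellipse semi-major axis a_t = (r₁ + r₂)/2 = (1.040×10^6 + 2.240×10^5)/2 = 6.320×10^5 km.
Circular speed at r₁: v₁ = √(μ/r₁) = √(1.11393×10^8/1.040×10^6) = 10.349 km/s.
Transfer-orbit speed at r₁ (v² = μ(2/r − 1/a)): v_a = √[μ(2/r₁ − 1/a_t)] = 6.1614 km/s.
First burn Δv₁ = |v_a − v₁| = 4.188 km/s.
At r₂, v₂ = √(μ/r₂) = 22.300 km/s.
Transfer-orbit speed at r₂: v_p = √[μ(2/r₂ − 1/a_t)] = 28.606 km/s.
Second burn Δv₂ = |v₂ − v_p| = 6.306 km/s.
Δv = Δv₁ + Δv₂ = 4.188 + 6.306 = 10.49 km/s.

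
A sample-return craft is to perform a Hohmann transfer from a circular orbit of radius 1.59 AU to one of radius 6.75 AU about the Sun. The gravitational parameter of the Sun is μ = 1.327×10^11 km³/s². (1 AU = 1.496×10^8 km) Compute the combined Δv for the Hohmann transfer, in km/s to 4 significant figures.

In km: r₁ = 1.59 × 1.496×10^8 = 2.37864×10^8 km; r₂ = 6.75 × 1.496×10^8 = 1.0098×10^9 km.
Transfer-ellipse semi-major axis a_t = (r₁ + r₂)/2 = (2.37864×10^8 + 1.0098×10^9)/2 = 6.23832×10^8 km.
At r₁ the circular-orbit speed is v₁ = √(μ/r₁) = 23.620 km/s.
On the transfer ellipse at r₁, vis-viva gives v_p = √[μ(2/r₁ − 1/a_t)] = 30.051 km/s.
First burn Δv₁ = |v_p − v₁| = 6.431 km/s.
Circular speed at r₂: v₂ = √(μ/r₂) = 11.464 km/s.
Transfer-orbit speed at r₂: v_a = √[μ(2/r₂ − 1/a_t)] = 7.0786 km/s.
Second burn Δv₂ = |v₂ − v_a| = 4.385 km/s.
Δv = Δv₁ + Δv₂ = 6.431 + 4.385 = 10.82 km/s.

Δv = 10.82 km/s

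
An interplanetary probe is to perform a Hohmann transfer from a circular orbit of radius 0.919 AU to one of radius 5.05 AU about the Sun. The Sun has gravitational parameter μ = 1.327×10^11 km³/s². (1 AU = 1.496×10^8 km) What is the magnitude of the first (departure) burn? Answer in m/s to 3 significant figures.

In km: r₁ = 0.919 × 1.496×10^8 = 1.374824×10^8 km; r₂ = 5.05 × 1.496×10^8 = 7.5548×10^8 km.
Transfer-ellipse semi-major axis a_t = (r₁ + r₂)/2 = (1.374824×10^8 + 7.5548×10^8)/2 = 4.464812×10^8 km.
Circular speed at r = 1.374824×10^8 km: v_c = √(μ/r) = 31.068 km/s.
Transfer-orbit speed at the same r (vis-viva, a = a_t): v_t = √[μ(2/r − 1/a_t)] = 40.413 km/s.
Δv₁ = |v_t − v_c| = |40.413 − 31.068| = 9.345 km/s.

Δv₁ = 9350 m/s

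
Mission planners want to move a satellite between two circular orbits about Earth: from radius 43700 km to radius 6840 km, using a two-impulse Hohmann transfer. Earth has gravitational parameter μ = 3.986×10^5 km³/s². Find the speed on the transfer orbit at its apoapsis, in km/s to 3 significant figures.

The Hohmann ellipse has a_t = (r₁ + r₂)/2 = 25270 km.
The apoapsis of the transfer ellipse is at r = 43700 km.
Vis-viva: v = √[μ(2/r − 1/a_t)] = √[3.986×10^5 × (2/43700 − 1/25270)] = 1.571 km/s.

v = 1.57 km/s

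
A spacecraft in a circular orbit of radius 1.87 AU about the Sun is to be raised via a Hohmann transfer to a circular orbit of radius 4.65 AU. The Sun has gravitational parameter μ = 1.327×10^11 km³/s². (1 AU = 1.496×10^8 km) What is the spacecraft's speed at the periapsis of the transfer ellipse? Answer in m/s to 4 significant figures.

In km: r₁ = 1.87 × 1.496×10^8 = 2.79752×10^8 km; r₂ = 4.65 × 1.496×10^8 = 6.9564×10^8 km.
Transfer-ellipse semi-major axis a_t = (r₁ + r₂)/2 = (2.79752×10^8 + 6.9564×10^8)/2 = 4.87696×10^8 km.
At periapsis, r = 2.79752×10^8 km.
From the vis-viva equation, v = √[μ(2/r − 1/a_t)] = 26.01 km/s.

v = 26010 m/s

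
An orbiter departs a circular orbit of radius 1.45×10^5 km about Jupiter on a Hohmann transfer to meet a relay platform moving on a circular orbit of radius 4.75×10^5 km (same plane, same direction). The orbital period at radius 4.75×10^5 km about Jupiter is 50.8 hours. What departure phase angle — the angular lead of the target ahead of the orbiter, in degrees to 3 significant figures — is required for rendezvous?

φ = 85.1°

From Kepler's third law T² = 4π²r³/μ at r = 4.75×10^5 km, T = 50.8 hours = 50.8 × 3600 s = 1.8288×10^5 s: μ = 4π²r³/T² = 1.26505×10^8 km³/s².
The Hohmann ellipse has a_t = (r₁ + r₂)/2 = 3.100×10^5 km.
Transfer time t = π√(a_t³/μ) = 48210.1 s.
Target angular speed ω₂ = √(μ/r₂³) = 3.43569×10^-5 rad/s.
Angle swept by the target during transfer: ω₂·t = 1.6563 rad = 94.90°.
The orbiter traverses 180° on the transfer ellipse, so the target must lead by 180° − 94.90° = 85.1°.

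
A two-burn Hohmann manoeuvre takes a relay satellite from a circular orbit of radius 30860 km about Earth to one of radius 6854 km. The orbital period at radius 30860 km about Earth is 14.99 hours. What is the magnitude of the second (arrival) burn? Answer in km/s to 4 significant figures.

Δv₂ = 2.129 km/s

From Kepler's third law T² = 4π²r³/μ at r = 30860 km, T = 14.99 hours = 14.99 × 3600 s = 53964 s: μ = 4π²r³/T² = 3.98418×10^5 km³/s².
Transfer-ellipse semi-major axis a_t = (r₁ + r₂)/2 = (30860 + 6854)/2 = 18857 km.
On the circular orbit at r = 6854 km, v_c = √(μ/r) = 7.624 km/s.
Vis-viva on the transfer ellipse at r = 6854 km gives v_t = √[μ(2/r − 1/a_t)] = 9.753 km/s.
Δv₂ = |v_t − v_c| = |9.753 − 7.624| = 2.129 km/s.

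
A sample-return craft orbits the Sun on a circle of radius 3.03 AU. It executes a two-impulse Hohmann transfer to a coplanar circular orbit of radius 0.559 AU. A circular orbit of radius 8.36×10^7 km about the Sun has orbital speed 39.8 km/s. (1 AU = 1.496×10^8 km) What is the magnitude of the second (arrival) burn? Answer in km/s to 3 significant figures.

Δv₂ = 11.9 km/s

From the circular-orbit relation v² = μ/r at r = 8.36×10^7 km: μ = v²r = (39.8)² × 8.36×10^7 = 1.32426×10^11 km³/s².
In km: r₁ = 3.03 × 1.496×10^8 = 4.53288×10^8 km; r₂ = 0.559 × 1.496×10^8 = 8.36264×10^7 km.
Transfer-ellipse semi-major axis a_t = (r₁ + r₂)/2 = (4.53288×10^8 + 8.36264×10^7)/2 = 2.684572×10^8 km.
Circular speed at r = 8.36264×10^7 km: v_c = √(μ/r) = 39.79 km/s.
Transfer-orbit speed at the same r (vis-viva, a = a_t): v_t = √[μ(2/r − 1/a_t)] = 51.71 km/s.
Δv₂ = |v_t − v_c| = |51.71 − 39.79| = 11.92 km/s.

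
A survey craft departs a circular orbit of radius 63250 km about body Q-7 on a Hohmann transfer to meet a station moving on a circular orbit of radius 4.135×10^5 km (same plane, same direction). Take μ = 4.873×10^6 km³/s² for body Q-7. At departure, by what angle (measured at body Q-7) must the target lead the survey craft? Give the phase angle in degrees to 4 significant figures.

φ = 101.2°

The Hohmann ellipse has a_t = (r₁ + r₂)/2 = 2.38375×10^5 km.
The half-period of the transfer ellipse is t = π√(a_t³/μ) = 1.6563×10^5 s.
Target angular speed ω₂ = √(μ/r₂³) = 8.3020×10^-6 rad/s.
Angle swept by the target during transfer: ω₂·t = 1.3751 rad = 78.79°.
Arrival is 180° from departure on the ellipse, so φ = 180° − 78.79° = 101.2°.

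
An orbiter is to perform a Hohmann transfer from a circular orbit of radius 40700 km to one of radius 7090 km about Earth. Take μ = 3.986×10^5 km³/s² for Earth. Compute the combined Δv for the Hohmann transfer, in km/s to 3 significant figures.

Δv = 3.71 km/s

The Hohmann ellipse has a_t = (r₁ + r₂)/2 = 23895 km.
Circular speed at r₁: v₁ = √(μ/r₁) = √(3.986×10^5/40700) = 3.1295 km/s.
On the transfer ellipse at r₁, v² = μ(2/r − 1/a) gives v_a = √[μ(2/r₁ − 1/a_t)] = 1.7047 km/s.
First burn Δv₁ = |v_a − v₁| = 1.4248 km/s.
Circular speed at r₂: v₂ = √(μ/r₂) = 7.4980 km/s.
Transfer-orbit speed at r₂: v_p = √[μ(2/r₂ − 1/a_t)] = 9.7856 km/s.
Second burn Δv₂ = |v₂ − v_p| = 2.2876 km/s.
Δv = Δv₁ + Δv₂ = 1.4248 + 2.2876 = 3.712 km/s.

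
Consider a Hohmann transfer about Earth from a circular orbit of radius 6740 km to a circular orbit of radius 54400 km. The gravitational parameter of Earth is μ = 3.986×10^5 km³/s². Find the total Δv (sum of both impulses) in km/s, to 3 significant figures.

The Hohmann ellipse has a_t = (r₁ + r₂)/2 = 30570 km.
At r₁ the circular-orbit speed is v₁ = √(μ/r₁) = 7.69022 km/s.
On the transfer ellipse at r₁, vis-viva equation gives v_p = √[μ(2/r₁ − 1/a_t)] = 10.2587 km/s.
First burn Δv₁ = |v_p − v₁| = 2.568 km/s.
At r₂, v₂ = √(μ/r₂) = 2.707 km/s.
Transfer-orbit speed at r₂: v_a = √[μ(2/r₂ − 1/a_t)] = 1.271 km/s.
Second burn Δv₂ = |v₂ − v_a| = 1.436 km/s.
Total Δv = Δv₁ + Δv₂ = 4.004 km/s.

Δv = 4.00 km/s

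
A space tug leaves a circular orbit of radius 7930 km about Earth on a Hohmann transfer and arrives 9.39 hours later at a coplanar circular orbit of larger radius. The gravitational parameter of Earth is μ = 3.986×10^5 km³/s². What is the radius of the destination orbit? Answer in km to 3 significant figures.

r₂ = 63800 km

Transfer time t = 9.39 hours = 33804 s, and t = π√(a_t³/μ).
So a_t = (μ t²/π²)^(1/3) = (3.986×10^5 × (33804)² / π²)^(1/3) = 35869 km.
Since a_t = (r₁ + r₂)/2, r₂ = 2a_t − r₁ = 2×35869 − 7930 = 63808 km.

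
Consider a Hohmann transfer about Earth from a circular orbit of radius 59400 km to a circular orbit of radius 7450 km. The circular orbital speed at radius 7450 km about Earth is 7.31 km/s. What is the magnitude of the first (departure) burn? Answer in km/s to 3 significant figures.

From the circular-orbit relation v² = μ/r at r = 7450 km: μ = v²r = (7.31)² × 7450 = 3.98099×10^5 km³/s².
Semi-major axis of the transfer orbit: a_t = (59400 + 7450)/2 = 33425 km.
On the circular orbit at r = 59400 km, v_c = √(μ/r) = 2.589 km/s.
Vis-viva on the transfer ellipse at r = 59400 km gives v_t = √[μ(2/r − 1/a_t)] = 1.222 km/s.
Δv₁ = |v_t − v_c| = |1.222 − 2.589| = 1.367 km/s.

Δv₁ = 1.37 km/s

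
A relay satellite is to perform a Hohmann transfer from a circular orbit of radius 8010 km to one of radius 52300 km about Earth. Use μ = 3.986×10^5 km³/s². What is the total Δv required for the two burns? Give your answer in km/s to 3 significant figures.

Semi-major axis of the transfer orbit: a_t = (8010 + 52300)/2 = 30155 km.
At r₁ the circular-orbit speed is v₁ = √(μ/r₁) = 7.054 km/s.
Transfer-orbit speed at r₁ (v² = μ(2/r − 1/a)): v_p = √[μ(2/r₁ − 1/a_t)] = 9.290 km/s.
First burn Δv₁ = |v_p − v₁| = 2.236 km/s.
At r₂, v₂ = √(μ/r₂) = 2.761 km/s.
Transfer-orbit speed at r₂: v_a = √[μ(2/r₂ − 1/a_t)] = 1.423 km/s.
Second burn Δv₂ = |v₂ − v_a| = 1.338 km/s.
Δv = Δv₁ + Δv₂ = 2.236 + 1.338 = 3.574 km/s.

Δv = 3.57 km/s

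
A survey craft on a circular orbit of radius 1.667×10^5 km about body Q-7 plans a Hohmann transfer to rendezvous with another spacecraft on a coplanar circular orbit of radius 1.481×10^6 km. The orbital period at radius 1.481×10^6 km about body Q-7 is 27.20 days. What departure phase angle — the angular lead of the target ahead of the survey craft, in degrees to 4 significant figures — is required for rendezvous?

φ = 105.3°

From Kepler's third law T² = 4π²r³/μ at r = 1.481×10^6 km, T = 27.20 days = 27.20 × 86400 s = 2.35008×10^6 s: μ = 4π²r³/T² = 2.32199×10^7 km³/s².
Transfer-ellipse semi-major axis a_t = (r₁ + r₂)/2 = (1.667×10^5 + 1.481×10^6)/2 = 8.2385×10^5 km.
Transfer time t = π√(a_t³/μ) = 4.8752×10^5 s.
Target angular speed ω₂ = √(μ/r₂³) = 2.6736×10^-6 rad/s.
Angle swept by the target during transfer: ω₂·t = 1.3034 rad = 74.68°.
Arrival is 180° from departure on the ellipse, so φ = 180° − 74.68° = 105.3°.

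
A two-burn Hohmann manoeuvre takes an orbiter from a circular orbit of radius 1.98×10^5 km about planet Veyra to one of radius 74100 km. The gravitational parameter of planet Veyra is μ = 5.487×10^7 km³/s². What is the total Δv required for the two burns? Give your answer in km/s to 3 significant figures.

Δv = 9.98 km/s

Transfer-ellipse semi-major axis a_t = (r₁ + r₂)/2 = (1.980×10^5 + 74100)/2 = 1.3605×10^5 km.
At r₁ the circular-orbit speed is v₁ = √(μ/r₁) = 16.647 km/s.
On the transfer ellipse at r₁, vis-viva equation gives v_a = √[μ(2/r₁ − 1/a_t)] = 12.286 km/s.
First burn Δv₁ = |v_a − v₁| = 4.361 km/s.
Circular speed at r₂: v₂ = √(μ/r₂) = 27.212 km/s.
Transfer-orbit speed at r₂: v_p = √[μ(2/r₂ − 1/a_t)] = 32.828 km/s.
Second burn Δv₂ = |v₂ − v_p| = 5.616 km/s.
Total Δv = Δv₁ + Δv₂ = 9.977 km/s.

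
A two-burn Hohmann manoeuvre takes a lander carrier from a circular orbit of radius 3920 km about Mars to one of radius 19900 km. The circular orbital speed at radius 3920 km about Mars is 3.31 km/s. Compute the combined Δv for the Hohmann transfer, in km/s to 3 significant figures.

Δv = 1.59 km/s

From the circular-orbit relation v² = μ/r at r = 3920 km: μ = v²r = (3.31)² × 3920 = 42947.9 km³/s².
Transfer-ellipse semi-major axis a_t = (r₁ + r₂)/2 = (3920 + 19900)/2 = 11910 km.
At r₁ the circular-orbit speed is v₁ = √(μ/r₁) = 3.3100 km/s.
Transfer-orbit speed at r₁ (vis-viva): v_p = √[μ(2/r₁ − 1/a_t)] = 4.2786 km/s.
First burn Δv₁ = |v_p − v₁| = 0.9686 km/s.
Circular speed at r₂: v₂ = √(μ/r₂) = 1.4691 km/s.
Transfer-orbit speed at r₂: v_a = √[μ(2/r₂ − 1/a_t)] = 0.84281 km/s.
Second burn Δv₂ = |v₂ − v_a| = 0.6263 km/s.
Δv = Δv₁ + Δv₂ = 0.9686 + 0.6263 = 1.595 km/s.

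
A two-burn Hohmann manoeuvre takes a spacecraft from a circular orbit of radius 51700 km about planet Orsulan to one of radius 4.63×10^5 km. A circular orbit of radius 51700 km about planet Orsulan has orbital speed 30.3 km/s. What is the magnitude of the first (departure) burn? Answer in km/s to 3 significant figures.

From the circular-orbit relation v² = μ/r at r = 51700 km: μ = v²r = (30.3)² × 51700 = 4.74653×10^7 km³/s².
The Hohmann ellipse has a_t = (r₁ + r₂)/2 = 2.5735×10^5 km.
Circular speed at r = 51700 km: v_c = √(μ/r) = 30.30 km/s.
Vis-viva on the transfer ellipse at r = 51700 km gives v_t = √[μ(2/r − 1/a_t)] = 40.64 km/s.
Δv₁ = |v_t − v_c| = |40.64 − 30.30| = 10.34 km/s.

Δv₁ = 10.3 km/s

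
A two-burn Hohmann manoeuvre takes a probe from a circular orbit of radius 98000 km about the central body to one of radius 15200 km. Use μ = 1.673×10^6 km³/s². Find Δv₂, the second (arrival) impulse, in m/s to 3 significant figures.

Semi-major axis of the transfer orbit: a_t = (98000 + 15200)/2 = 56600 km.
On the circular orbit at r = 15200 km, v_c = √(μ/r) = 10.491 km/s.
Vis-viva on the transfer ellipse at r = 15200 km gives v_t = √[μ(2/r − 1/a_t)] = 13.805 km/s.
Δv₂ = |v_t − v_c| = |13.805 − 10.491| = 3.314 km/s.

Δv₂ = 3310 m/s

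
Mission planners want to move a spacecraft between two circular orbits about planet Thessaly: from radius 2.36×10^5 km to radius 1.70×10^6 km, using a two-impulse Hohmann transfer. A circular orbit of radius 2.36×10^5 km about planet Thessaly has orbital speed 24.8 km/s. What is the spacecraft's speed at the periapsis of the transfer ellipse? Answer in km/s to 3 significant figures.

v = 32.9 km/s

From the circular-orbit relation v² = μ/r at r = 2.36×10^5 km: μ = v²r = (24.8)² × 2.36×10^5 = 1.45149×10^8 km³/s².
Transfer-ellipse semi-major axis a_t = (r₁ + r₂)/2 = (2.360×10^5 + 1.700×10^6)/2 = 9.680×10^5 km.
At periapsis, r = 2.360×10^5 km.
Vis-viva: v = √[μ(2/r − 1/a_t)] = √[1.45149×10^8 × (2/2.360×10^5 − 1/9.680×10^5)] = 32.87 km/s.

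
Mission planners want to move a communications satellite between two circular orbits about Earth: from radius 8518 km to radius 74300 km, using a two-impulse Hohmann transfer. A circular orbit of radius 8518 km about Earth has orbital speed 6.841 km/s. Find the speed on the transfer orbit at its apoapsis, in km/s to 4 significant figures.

v = 1.051 km/s

From the circular-orbit relation v² = μ/r at r = 8518 km: μ = v²r = (6.841)² × 8518 = 3.98636×10^5 km³/s².
The Hohmann ellipse has a_t = (r₁ + r₂)/2 = 41409 km.
The apoapsis of the transfer ellipse is at r = 74300 km.
Vis-viva: v = √[μ(2/r − 1/a_t)] = √[3.98636×10^5 × (2/74300 − 1/41409)] = 1.051 km/s.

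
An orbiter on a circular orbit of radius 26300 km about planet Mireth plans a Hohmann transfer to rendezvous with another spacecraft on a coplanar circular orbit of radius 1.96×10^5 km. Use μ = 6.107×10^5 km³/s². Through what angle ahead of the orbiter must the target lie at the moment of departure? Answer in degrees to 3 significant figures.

φ = 103°

The Hohmann ellipse has a_t = (r₁ + r₂)/2 = 1.1115×10^5 km.
The half-period of the transfer ellipse is t = π√(a_t³/μ) = 1.4897×10^5 s.
Target angular speed ω₂ = √(μ/r₂³) = 9.0060×10^-6 rad/s.
Angle swept by the target during transfer: ω₂·t = 1.3416 rad = 76.87°.
Arrival is 180° from departure on the ellipse, so φ = 180° − 76.87° = 103°.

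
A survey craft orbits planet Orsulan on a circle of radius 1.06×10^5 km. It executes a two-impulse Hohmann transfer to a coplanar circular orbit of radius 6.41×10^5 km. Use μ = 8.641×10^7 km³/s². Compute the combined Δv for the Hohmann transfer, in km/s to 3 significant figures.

Transfer-ellipse semi-major axis a_t = (r₁ + r₂)/2 = (1.060×10^5 + 6.410×10^5)/2 = 3.735×10^5 km.
At r₁ the circular-orbit speed is v₁ = √(μ/r₁) = 28.552 km/s.
On the transfer ellipse at r₁, vis-viva equation gives v_p = √[μ(2/r₁ − 1/a_t)] = 37.404 km/s.
First burn Δv₁ = |v_p − v₁| = 8.852 km/s.
At r₂, v₂ = √(μ/r₂) = 11.61 km/s.
Transfer-orbit speed at r₂: v_a = √[μ(2/r₂ − 1/a_t)] = 6.185 km/s.
Second burn Δv₂ = |v₂ − v_a| = 5.425 km/s.
Δv = Δv₁ + Δv₂ = 8.852 + 5.425 = 14.28 km/s.

Δv = 14.3 km/s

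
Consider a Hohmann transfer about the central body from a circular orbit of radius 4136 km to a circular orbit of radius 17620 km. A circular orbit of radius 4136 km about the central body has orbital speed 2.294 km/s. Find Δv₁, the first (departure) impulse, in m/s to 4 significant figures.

From the circular-orbit relation v² = μ/r at r = 4136 km: μ = v²r = (2.294)² × 4136 = 21765.4 km³/s².
The Hohmann ellipse has a_t = (r₁ + r₂)/2 = 10878 km.
Circular speed at r = 4136 km: v_c = √(μ/r) = 2.2940 km/s.
Transfer-orbit speed at the same r (vis-viva, a = a_t): v_t = √[μ(2/r − 1/a_t)] = 2.9196 km/s.
Δv₁ = |v_t − v_c| = |2.9196 − 2.2940| = 0.6256 km/s.

Δv₁ = 625.6 m/s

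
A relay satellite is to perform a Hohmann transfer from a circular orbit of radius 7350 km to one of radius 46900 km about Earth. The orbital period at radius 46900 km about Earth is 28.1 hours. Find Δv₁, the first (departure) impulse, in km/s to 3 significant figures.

From Kepler's third law T² = 4π²r³/μ at r = 46900 km, T = 28.1 hours = 28.1 × 3600 s = 1.0116×10^5 s: μ = 4π²r³/T² = 3.97979×10^5 km³/s².
Semi-major axis of the transfer orbit: a_t = (7350 + 46900)/2 = 27125 km.
Circular speed at r = 7350 km: v_c = √(μ/r) = 7.3585 km/s.
Vis-viva on the transfer ellipse at r = 7350 km gives v_t = √[μ(2/r − 1/a_t)] = 9.6758 km/s.
Δv₁ = |v_t − v_c| = |9.6758 − 7.3585| = 2.317 km/s.

Δv₁ = 2.32 km/s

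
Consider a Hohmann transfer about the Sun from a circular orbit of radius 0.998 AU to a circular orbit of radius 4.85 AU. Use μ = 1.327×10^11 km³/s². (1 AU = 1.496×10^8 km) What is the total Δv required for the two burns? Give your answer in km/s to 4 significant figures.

Δv = 14.21 km/s

In km: r₁ = 0.998 × 1.496×10^8 = 1.493008×10^8 km; r₂ = 4.85 × 1.496×10^8 = 7.2556×10^8 km.
Semi-major axis of the transfer orbit: a_t = (1.493008×10^8 + 7.2556×10^8)/2 = 4.374304×10^8 km.
Circular speed at r₁: v₁ = √(μ/r₁) = √(1.327×10^11/1.493008×10^8) = 29.813 km/s.
On the transfer ellipse at r₁, vis-viva equation gives v_p = √[μ(2/r₁ − 1/a_t)] = 38.396 km/s.
First burn Δv₁ = |v_p − v₁| = 8.583 km/s.
At r₂, v₂ = √(μ/r₂) = 13.524 km/s.
Transfer-orbit speed at r₂: v_a = √[μ(2/r₂ − 1/a_t)] = 7.9009 km/s.
Second burn Δv₂ = |v₂ − v_a| = 5.623 km/s.
Total Δv = Δv₁ + Δv₂ = 14.21 km/s.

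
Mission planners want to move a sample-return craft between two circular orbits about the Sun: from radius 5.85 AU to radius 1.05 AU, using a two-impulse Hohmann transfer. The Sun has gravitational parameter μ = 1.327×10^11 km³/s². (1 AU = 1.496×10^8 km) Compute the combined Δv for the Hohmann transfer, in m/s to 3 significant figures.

In km: r₁ = 5.85 × 1.496×10^8 = 8.7516×10^8 km; r₂ = 1.05 × 1.496×10^8 = 1.5708×10^8 km.
Transfer-ellipse semi-major axis a_t = (r₁ + r₂)/2 = (8.7516×10^8 + 1.5708×10^8)/2 = 5.1612×10^8 km.
Circular speed at r₁: v₁ = √(μ/r₁) = √(1.327×10^11/8.7516×10^8) = 12.314 km/s.
On the transfer ellipse at r₁, v² = μ(2/r − 1/a) gives v_a = √[μ(2/r₁ − 1/a_t)] = 6.7932 km/s.
First burn Δv₁ = |v_a − v₁| = 5.521 km/s.
At r₂, v₂ = √(μ/r₂) = 29.065 km/s.
Transfer-orbit speed at r₂: v_p = √[μ(2/r₂ − 1/a_t)] = 37.848 km/s.
Second burn Δv₂ = |v₂ − v_p| = 8.783 km/s.
Total Δv = Δv₁ + Δv₂ = 14.30 km/s.

Δv = 14300 m/s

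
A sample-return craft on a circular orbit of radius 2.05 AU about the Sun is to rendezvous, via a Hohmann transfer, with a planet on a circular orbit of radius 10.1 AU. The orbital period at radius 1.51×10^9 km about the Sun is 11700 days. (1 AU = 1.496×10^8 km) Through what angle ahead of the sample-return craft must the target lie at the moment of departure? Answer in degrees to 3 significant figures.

From Kepler's third law T² = 4π²r³/μ at r = 1.51×10^9 km, T = 11700 days = 11700 × 86400 s = 1.01088×10^9 s: μ = 4π²r³/T² = 1.33012×10^11 km³/s².
In km: r₁ = 2.05 × 1.496×10^8 = 3.0668×10^8 km; r₂ = 10.1 × 1.496×10^8 = 1.51096×10^9 km.
Semi-major axis of the transfer orbit: a_t = (3.0668×10^8 + 1.51096×10^9)/2 = 9.0882×10^8 km.
Transfer time t = π√(a_t³/μ) = 2.3600×10^8 s.
The target's mean motion on its circular orbit is ω₂ = √(μ/r₂³) = 6.2096×10^-9 rad/s.
Angle swept by the target during transfer: ω₂·t = 1.4655 rad = 83.97°.
Arrival is 180° from departure on the ellipse, so φ = 180° − 83.97° = 96.0°.

φ = 96.0°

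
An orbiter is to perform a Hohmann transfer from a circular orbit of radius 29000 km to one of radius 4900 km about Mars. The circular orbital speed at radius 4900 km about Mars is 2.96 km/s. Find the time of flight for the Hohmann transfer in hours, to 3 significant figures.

t = 9.29 hours

From the circular-orbit relation v² = μ/r at r = 4900 km: μ = v²r = (2.96)² × 4900 = 42931.8 km³/s².
The Hohmann ellipse has a_t = (r₁ + r₂)/2 = 16950 km.
By Kepler's third law the transfer-orbit period is T = 2π√(a_t³/μ), so t = T/2 = 33460 s.
Converting: 33460 s ÷ 3600 s/hour = 9.29 hours.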